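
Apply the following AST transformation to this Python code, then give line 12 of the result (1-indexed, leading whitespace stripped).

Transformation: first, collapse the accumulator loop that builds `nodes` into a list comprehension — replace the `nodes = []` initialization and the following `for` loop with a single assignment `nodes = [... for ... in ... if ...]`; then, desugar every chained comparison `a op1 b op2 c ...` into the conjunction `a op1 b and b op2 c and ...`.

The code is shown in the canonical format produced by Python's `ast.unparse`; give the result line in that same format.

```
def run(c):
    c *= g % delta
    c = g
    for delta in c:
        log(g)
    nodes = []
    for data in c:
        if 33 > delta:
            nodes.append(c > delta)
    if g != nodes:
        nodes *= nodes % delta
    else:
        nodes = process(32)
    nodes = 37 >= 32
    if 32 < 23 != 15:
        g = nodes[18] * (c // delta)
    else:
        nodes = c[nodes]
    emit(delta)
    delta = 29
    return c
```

Transformed code:
def run(c):
    c *= g % delta
    c = g
    for delta in c:
        log(g)
    nodes = [c > delta for data in c if 33 > delta]
    if g != nodes:
        nodes *= nodes % delta
    else:
        nodes = process(32)
    nodes = 37 >= 32
    if 32 < 23 and 23 != 15:
        g = nodes[18] * (c // delta)
    else:
        nodes = c[nodes]
    emit(delta)
    delta = 29
    return c

if 32 < 23 and 23 != 15:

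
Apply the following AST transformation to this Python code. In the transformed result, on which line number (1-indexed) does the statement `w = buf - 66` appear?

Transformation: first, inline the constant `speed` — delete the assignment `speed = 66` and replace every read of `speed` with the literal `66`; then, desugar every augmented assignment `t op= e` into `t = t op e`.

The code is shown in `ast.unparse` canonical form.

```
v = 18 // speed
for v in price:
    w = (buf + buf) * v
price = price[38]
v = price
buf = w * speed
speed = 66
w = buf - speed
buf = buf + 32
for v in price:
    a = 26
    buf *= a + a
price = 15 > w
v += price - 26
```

7

Transformed code:
v = 18 // 66
for v in price:
    w = (buf + buf) * v
price = price[38]
v = price
buf = w * 66
w = buf - 66
buf = buf + 32
for v in price:
    a = 26
    buf = buf * (a + a)
price = 15 > w
v = v + (price - 26)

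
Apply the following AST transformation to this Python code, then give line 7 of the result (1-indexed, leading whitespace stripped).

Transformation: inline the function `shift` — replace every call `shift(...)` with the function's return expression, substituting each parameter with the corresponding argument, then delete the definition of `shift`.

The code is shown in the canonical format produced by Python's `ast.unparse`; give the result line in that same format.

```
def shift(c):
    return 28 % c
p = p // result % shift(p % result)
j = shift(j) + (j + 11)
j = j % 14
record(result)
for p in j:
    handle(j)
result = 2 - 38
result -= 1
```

Transformed code:
p = p // result % (28 % (p % result))
j = 28 % j + (j + 11)
j = j % 14
record(result)
for p in j:
    handle(j)
result = 2 - 38
result -= 1

result = 2 - 38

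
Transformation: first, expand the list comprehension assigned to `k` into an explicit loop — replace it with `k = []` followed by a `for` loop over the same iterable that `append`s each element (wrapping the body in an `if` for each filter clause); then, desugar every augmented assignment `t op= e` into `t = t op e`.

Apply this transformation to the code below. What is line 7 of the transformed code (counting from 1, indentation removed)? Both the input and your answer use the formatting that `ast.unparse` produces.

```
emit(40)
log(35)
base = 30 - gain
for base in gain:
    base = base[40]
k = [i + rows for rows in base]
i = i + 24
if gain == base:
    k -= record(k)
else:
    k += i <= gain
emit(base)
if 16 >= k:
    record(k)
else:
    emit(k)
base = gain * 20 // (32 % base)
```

for rows in base:

Transformed code:
emit(40)
log(35)
base = 30 - gain
for base in gain:
    base = base[40]
k = []
for rows in base:
    k.append(i + rows)
i = i + 24
if gain == base:
    k = k - record(k)
else:
    k = k + (i <= gain)
emit(base)
if 16 >= k:
    record(k)
else:
    emit(k)
base = gain * 20 // (32 % base)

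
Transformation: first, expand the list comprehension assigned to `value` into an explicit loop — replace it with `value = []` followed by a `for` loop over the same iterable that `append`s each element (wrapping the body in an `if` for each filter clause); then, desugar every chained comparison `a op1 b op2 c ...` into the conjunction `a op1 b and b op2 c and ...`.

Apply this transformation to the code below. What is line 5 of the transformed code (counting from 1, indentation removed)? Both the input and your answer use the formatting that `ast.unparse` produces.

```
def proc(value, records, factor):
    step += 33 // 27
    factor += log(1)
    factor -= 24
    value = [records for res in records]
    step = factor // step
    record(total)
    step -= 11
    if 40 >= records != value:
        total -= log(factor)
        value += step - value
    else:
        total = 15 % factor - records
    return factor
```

value = []

Transformed code:
def proc(value, records, factor):
    step += 33 // 27
    factor += log(1)
    factor -= 24
    value = []
    for res in records:
        value.append(records)
    step = factor // step
    record(total)
    step -= 11
    if 40 >= records and records != value:
        total -= log(factor)
        value += step - value
    else:
        total = 15 % factor - records
    return factor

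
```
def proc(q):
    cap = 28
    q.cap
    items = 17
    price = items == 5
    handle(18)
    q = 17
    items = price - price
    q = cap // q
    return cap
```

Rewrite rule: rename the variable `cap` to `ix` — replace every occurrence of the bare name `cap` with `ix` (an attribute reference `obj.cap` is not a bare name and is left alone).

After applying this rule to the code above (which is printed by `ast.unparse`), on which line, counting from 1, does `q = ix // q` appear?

Transformed code:
def proc(q):
    ix = 28
    q.cap
    items = 17
    price = items == 5
    handle(18)
    q = 17
    items = price - price
    q = ix // q
    return ix

9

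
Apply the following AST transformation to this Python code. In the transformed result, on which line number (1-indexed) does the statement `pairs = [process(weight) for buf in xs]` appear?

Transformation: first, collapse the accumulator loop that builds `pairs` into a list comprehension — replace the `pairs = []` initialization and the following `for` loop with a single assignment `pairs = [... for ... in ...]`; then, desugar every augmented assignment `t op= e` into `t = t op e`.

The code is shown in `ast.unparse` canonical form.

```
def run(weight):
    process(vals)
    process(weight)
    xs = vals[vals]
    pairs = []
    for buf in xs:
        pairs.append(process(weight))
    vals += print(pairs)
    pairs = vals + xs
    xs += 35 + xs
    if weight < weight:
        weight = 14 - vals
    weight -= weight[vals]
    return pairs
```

Transformed code:
def run(weight):
    process(vals)
    process(weight)
    xs = vals[vals]
    pairs = [process(weight) for buf in xs]
    vals = vals + print(pairs)
    pairs = vals + xs
    xs = xs + (35 + xs)
    if weight < weight:
        weight = 14 - vals
    weight = weight - weight[vals]
    return pairs

5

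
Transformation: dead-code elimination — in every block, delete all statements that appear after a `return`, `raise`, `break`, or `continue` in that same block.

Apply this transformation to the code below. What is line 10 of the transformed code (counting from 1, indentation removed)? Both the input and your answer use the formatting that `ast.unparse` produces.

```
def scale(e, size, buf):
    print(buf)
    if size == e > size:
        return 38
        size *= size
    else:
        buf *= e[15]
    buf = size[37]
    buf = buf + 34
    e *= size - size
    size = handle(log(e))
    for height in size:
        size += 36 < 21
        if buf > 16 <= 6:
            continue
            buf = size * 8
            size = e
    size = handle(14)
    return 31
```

Transformed code:
def scale(e, size, buf):
    print(buf)
    if size == e > size:
        return 38
    else:
        buf *= e[15]
    buf = size[37]
    buf = buf + 34
    e *= size - size
    size = handle(log(e))
    for height in size:
        size += 36 < 21
        if buf > 16 <= 6:
            continue
    size = handle(14)
    return 31

size = handle(log(e))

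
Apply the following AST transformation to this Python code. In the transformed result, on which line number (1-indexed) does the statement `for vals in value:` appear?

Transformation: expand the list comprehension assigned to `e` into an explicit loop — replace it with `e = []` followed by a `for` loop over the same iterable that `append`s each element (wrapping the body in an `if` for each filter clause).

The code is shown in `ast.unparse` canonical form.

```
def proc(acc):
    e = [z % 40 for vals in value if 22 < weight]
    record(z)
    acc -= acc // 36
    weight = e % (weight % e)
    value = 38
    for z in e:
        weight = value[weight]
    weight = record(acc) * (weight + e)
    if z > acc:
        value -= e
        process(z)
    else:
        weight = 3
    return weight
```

Transformed code:
def proc(acc):
    e = []
    for vals in value:
        if 22 < weight:
            e.append(z % 40)
    record(z)
    acc -= acc // 36
    weight = e % (weight % e)
    value = 38
    for z in e:
        weight = value[weight]
    weight = record(acc) * (weight + e)
    if z > acc:
        value -= e
        process(z)
    else:
        weight = 3
    return weight

3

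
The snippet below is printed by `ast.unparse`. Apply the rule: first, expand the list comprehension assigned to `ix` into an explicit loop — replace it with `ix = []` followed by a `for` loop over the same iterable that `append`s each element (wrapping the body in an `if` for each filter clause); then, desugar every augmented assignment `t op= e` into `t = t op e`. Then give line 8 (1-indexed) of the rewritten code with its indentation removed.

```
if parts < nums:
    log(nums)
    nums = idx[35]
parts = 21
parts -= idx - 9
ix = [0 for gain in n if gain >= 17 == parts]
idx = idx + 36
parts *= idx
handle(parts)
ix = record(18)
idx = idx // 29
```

if gain >= 17 == parts:

Transformed code:
if parts < nums:
    log(nums)
    nums = idx[35]
parts = 21
parts = parts - (idx - 9)
ix = []
for gain in n:
    if gain >= 17 == parts:
        ix.append(0)
idx = idx + 36
parts = parts * idx
handle(parts)
ix = record(18)
idx = idx // 29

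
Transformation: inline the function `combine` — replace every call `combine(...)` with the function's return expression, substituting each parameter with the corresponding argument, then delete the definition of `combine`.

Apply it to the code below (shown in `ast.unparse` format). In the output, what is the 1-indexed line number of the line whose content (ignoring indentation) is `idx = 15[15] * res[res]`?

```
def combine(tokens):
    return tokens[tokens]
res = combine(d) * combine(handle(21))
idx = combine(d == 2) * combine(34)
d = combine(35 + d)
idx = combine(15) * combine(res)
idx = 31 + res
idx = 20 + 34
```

Transformed code:
res = d[d] * handle(21)[handle(21)]
idx = (d == 2)[d == 2] * 34[34]
d = (35 + d)[35 + d]
idx = 15[15] * res[res]
idx = 31 + res
idx = 20 + 34

4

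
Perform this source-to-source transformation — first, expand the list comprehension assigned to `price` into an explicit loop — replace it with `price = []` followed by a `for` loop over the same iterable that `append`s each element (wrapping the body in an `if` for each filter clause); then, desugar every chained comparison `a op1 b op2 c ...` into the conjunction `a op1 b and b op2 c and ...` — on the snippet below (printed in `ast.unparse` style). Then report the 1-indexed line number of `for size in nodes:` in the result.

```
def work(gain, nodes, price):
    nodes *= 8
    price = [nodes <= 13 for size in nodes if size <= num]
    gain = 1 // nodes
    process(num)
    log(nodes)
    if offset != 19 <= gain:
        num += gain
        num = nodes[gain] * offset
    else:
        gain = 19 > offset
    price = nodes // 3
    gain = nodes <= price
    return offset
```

Transformed code:
def work(gain, nodes, price):
    nodes *= 8
    price = []
    for size in nodes:
        if size <= num:
            price.append(nodes <= 13)
    gain = 1 // nodes
    process(num)
    log(nodes)
    if offset != 19 and 19 <= gain:
        num += gain
        num = nodes[gain] * offset
    else:
        gain = 19 > offset
    price = nodes // 3
    gain = nodes <= price
    return offset

4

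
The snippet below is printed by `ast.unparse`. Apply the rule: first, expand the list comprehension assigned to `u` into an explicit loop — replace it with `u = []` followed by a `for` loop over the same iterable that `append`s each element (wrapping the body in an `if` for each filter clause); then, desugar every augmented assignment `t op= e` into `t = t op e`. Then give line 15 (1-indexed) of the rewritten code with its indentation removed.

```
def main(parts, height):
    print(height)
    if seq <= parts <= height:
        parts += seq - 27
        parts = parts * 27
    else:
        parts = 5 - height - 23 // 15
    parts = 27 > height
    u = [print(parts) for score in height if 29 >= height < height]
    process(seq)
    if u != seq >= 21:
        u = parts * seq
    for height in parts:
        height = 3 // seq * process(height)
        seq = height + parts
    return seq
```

u = parts * seq

Transformed code:
def main(parts, height):
    print(height)
    if seq <= parts <= height:
        parts = parts + (seq - 27)
        parts = parts * 27
    else:
        parts = 5 - height - 23 // 15
    parts = 27 > height
    u = []
    for score in height:
        if 29 >= height < height:
            u.append(print(parts))
    process(seq)
    if u != seq >= 21:
        u = parts * seq
    for height in parts:
        height = 3 // seq * process(height)
        seq = height + parts
    return seq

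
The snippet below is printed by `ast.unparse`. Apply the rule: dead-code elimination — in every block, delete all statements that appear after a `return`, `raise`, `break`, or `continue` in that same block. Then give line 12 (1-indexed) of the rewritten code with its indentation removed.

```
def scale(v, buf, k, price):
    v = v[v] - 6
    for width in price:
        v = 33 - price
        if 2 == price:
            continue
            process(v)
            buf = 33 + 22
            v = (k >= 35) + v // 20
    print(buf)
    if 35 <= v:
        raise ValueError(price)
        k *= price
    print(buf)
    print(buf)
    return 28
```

return 28

Transformed code:
def scale(v, buf, k, price):
    v = v[v] - 6
    for width in price:
        v = 33 - price
        if 2 == price:
            continue
    print(buf)
    if 35 <= v:
        raise ValueError(price)
    print(buf)
    print(buf)
    return 28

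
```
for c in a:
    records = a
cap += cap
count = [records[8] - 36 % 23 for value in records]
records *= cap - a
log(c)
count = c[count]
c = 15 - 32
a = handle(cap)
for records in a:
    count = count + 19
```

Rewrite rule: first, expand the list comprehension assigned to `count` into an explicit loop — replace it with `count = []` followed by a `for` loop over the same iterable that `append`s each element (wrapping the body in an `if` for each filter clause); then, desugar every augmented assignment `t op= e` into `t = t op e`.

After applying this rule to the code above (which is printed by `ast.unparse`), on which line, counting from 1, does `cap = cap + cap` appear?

3

Transformed code:
for c in a:
    records = a
cap = cap + cap
count = []
for value in records:
    count.append(records[8] - 36 % 23)
records = records * (cap - a)
log(c)
count = c[count]
c = 15 - 32
a = handle(cap)
for records in a:
    count = count + 19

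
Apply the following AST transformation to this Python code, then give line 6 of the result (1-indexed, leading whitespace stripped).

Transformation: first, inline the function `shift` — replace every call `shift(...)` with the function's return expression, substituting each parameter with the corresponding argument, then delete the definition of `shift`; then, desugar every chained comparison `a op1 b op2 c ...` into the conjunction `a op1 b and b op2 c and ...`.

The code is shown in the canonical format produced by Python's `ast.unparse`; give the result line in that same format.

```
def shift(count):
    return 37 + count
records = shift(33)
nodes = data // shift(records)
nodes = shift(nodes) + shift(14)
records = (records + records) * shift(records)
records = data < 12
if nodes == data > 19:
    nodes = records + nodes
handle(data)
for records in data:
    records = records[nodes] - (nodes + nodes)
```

if nodes == data and data > 19:

Transformed code:
records = 37 + 33
nodes = data // (37 + records)
nodes = 37 + nodes + (37 + 14)
records = (records + records) * (37 + records)
records = data < 12
if nodes == data and data > 19:
    nodes = records + nodes
handle(data)
for records in data:
    records = records[nodes] - (nodes + nodes)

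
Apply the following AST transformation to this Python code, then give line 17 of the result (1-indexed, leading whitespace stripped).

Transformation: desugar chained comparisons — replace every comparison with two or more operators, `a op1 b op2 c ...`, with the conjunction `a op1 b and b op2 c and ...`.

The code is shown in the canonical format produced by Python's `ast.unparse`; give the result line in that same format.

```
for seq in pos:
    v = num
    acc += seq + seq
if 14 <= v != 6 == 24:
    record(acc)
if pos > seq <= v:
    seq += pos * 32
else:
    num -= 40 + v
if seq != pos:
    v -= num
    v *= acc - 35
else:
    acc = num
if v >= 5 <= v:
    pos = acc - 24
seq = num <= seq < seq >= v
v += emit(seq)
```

seq = num <= seq and seq < seq and (seq >= v)

Transformed code:
for seq in pos:
    v = num
    acc += seq + seq
if 14 <= v and v != 6 and (6 == 24):
    record(acc)
if pos > seq and seq <= v:
    seq += pos * 32
else:
    num -= 40 + v
if seq != pos:
    v -= num
    v *= acc - 35
else:
    acc = num
if v >= 5 and 5 <= v:
    pos = acc - 24
seq = num <= seq and seq < seq and (seq >= v)
v += emit(seq)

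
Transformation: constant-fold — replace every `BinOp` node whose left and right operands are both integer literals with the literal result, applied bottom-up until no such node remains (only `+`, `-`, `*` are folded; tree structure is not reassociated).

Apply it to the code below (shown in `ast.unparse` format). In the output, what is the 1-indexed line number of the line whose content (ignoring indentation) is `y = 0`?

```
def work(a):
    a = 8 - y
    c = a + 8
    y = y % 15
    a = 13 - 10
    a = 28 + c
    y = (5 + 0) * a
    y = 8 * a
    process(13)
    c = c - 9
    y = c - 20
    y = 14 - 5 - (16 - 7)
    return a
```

Transformed code:
def work(a):
    a = 8 - y
    c = a + 8
    y = y % 15
    a = 3
    a = 28 + c
    y = 5 * a
    y = 8 * a
    process(13)
    c = c - 9
    y = c - 20
    y = 0
    return a

12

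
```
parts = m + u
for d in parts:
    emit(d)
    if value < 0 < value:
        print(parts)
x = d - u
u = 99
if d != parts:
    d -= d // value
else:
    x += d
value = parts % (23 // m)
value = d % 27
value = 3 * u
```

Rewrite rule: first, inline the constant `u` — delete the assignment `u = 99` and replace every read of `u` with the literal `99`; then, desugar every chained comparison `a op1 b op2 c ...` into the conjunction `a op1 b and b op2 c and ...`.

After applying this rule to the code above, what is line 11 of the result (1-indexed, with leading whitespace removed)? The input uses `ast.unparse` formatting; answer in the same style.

value = parts % (23 // m)

Transformed code:
parts = m + 99
for d in parts:
    emit(d)
    if value < 0 and 0 < value:
        print(parts)
x = d - 99
if d != parts:
    d -= d // value
else:
    x += d
value = parts % (23 // m)
value = d % 27
value = 3 * 99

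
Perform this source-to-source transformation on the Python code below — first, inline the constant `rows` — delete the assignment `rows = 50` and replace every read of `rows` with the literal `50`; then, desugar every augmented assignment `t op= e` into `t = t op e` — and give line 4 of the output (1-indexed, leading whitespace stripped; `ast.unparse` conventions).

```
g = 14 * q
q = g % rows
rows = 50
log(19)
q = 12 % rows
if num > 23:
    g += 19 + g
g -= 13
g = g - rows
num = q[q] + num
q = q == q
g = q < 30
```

Transformed code:
g = 14 * q
q = g % 50
log(19)
q = 12 % 50
if num > 23:
    g = g + (19 + g)
g = g - 13
g = g - 50
num = q[q] + num
q = q == q
g = q < 30

q = 12 % 50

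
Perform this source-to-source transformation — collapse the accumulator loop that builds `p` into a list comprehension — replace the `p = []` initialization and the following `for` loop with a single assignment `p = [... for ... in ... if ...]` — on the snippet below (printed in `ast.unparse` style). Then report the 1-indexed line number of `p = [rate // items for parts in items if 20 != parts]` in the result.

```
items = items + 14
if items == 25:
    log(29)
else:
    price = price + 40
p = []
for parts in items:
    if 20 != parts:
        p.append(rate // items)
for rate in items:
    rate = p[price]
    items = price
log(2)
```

Transformed code:
items = items + 14
if items == 25:
    log(29)
else:
    price = price + 40
p = [rate // items for parts in items if 20 != parts]
for rate in items:
    rate = p[price]
    items = price
log(2)

6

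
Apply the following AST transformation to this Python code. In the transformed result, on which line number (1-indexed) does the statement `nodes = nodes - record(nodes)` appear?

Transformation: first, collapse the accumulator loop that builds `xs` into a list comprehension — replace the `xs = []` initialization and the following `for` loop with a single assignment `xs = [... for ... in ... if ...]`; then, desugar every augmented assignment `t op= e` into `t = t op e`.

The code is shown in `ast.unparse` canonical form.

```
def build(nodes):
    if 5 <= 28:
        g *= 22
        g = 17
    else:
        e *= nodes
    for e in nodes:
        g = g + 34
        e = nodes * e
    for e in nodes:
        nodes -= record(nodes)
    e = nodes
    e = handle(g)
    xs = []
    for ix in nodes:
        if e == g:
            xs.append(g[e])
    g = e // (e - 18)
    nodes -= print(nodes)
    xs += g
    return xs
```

11

Transformed code:
def build(nodes):
    if 5 <= 28:
        g = g * 22
        g = 17
    else:
        e = e * nodes
    for e in nodes:
        g = g + 34
        e = nodes * e
    for e in nodes:
        nodes = nodes - record(nodes)
    e = nodes
    e = handle(g)
    xs = [g[e] for ix in nodes if e == g]
    g = e // (e - 18)
    nodes = nodes - print(nodes)
    xs = xs + g
    return xs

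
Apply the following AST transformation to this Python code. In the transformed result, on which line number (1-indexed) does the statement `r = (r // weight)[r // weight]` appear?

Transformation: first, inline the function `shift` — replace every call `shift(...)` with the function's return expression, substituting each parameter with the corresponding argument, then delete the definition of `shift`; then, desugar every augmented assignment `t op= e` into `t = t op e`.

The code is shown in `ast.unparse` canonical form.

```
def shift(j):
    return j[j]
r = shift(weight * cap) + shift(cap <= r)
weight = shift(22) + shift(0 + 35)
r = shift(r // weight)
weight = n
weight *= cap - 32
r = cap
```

3

Transformed code:
r = (weight * cap)[weight * cap] + (cap <= r)[cap <= r]
weight = 22[22] + (0 + 35)[0 + 35]
r = (r // weight)[r // weight]
weight = n
weight = weight * (cap - 32)
r = cap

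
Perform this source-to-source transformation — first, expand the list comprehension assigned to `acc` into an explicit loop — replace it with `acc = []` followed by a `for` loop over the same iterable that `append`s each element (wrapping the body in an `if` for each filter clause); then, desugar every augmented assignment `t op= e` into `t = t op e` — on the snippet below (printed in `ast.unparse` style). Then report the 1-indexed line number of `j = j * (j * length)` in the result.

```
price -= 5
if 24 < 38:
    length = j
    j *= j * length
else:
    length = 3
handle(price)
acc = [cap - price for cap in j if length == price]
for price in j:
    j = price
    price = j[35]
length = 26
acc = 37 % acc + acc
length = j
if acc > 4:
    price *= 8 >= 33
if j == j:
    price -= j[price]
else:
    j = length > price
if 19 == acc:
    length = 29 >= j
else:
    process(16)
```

Transformed code:
price = price - 5
if 24 < 38:
    length = j
    j = j * (j * length)
else:
    length = 3
handle(price)
acc = []
for cap in j:
    if length == price:
        acc.append(cap - price)
for price in j:
    j = price
    price = j[35]
length = 26
acc = 37 % acc + acc
length = j
if acc > 4:
    price = price * (8 >= 33)
if j == j:
    price = price - j[price]
else:
    j = length > price
if 19 == acc:
    length = 29 >= j
else:
    process(16)

4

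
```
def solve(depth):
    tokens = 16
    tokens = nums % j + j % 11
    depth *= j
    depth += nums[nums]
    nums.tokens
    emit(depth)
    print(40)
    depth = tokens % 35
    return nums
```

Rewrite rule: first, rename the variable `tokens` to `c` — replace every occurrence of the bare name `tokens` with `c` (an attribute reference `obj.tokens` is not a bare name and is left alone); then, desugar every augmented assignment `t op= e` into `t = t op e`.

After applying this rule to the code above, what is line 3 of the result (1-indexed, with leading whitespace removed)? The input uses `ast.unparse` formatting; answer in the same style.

c = nums % j + j % 11

Transformed code:
def solve(depth):
    c = 16
    c = nums % j + j % 11
    depth = depth * j
    depth = depth + nums[nums]
    nums.tokens
    emit(depth)
    print(40)
    depth = c % 35
    return nums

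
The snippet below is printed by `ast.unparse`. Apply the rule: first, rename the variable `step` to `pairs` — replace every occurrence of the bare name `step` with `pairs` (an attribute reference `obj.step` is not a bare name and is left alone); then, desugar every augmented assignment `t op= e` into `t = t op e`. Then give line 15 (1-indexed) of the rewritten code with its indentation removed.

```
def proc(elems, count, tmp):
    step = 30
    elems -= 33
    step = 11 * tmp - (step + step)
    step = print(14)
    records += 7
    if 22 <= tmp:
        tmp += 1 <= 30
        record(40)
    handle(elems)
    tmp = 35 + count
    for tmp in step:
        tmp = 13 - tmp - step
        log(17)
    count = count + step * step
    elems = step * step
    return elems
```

count = count + pairs * pairs

Transformed code:
def proc(elems, count, tmp):
    pairs = 30
    elems = elems - 33
    pairs = 11 * tmp - (pairs + pairs)
    pairs = print(14)
    records = records + 7
    if 22 <= tmp:
        tmp = tmp + (1 <= 30)
        record(40)
    handle(elems)
    tmp = 35 + count
    for tmp in pairs:
        tmp = 13 - tmp - pairs
        log(17)
    count = count + pairs * pairs
    elems = pairs * pairs
    return elems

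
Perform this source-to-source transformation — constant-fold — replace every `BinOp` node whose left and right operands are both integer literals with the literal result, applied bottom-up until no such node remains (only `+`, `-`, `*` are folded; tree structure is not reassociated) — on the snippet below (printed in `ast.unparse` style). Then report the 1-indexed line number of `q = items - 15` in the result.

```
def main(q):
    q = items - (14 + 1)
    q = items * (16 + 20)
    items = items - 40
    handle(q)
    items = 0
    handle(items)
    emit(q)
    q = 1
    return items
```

Transformed code:
def main(q):
    q = items - 15
    q = items * 36
    items = items - 40
    handle(q)
    items = 0
    handle(items)
    emit(q)
    q = 1
    return items

2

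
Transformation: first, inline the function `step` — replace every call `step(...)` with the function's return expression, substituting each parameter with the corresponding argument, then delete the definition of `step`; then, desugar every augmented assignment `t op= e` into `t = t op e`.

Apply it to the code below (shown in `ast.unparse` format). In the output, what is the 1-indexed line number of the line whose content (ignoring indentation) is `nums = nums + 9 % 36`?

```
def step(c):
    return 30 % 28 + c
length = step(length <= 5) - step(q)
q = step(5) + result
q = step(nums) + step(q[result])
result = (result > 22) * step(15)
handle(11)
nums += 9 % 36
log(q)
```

6

Transformed code:
length = 30 % 28 + (length <= 5) - (30 % 28 + q)
q = 30 % 28 + 5 + result
q = 30 % 28 + nums + (30 % 28 + q[result])
result = (result > 22) * (30 % 28 + 15)
handle(11)
nums = nums + 9 % 36
log(q)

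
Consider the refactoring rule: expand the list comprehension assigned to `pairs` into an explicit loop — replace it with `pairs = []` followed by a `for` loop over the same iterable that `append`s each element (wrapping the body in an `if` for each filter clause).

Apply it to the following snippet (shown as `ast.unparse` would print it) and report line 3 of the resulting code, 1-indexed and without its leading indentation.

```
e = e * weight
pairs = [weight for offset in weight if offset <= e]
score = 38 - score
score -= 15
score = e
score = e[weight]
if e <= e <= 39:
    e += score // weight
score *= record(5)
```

Transformed code:
e = e * weight
pairs = []
for offset in weight:
    if offset <= e:
        pairs.append(weight)
score = 38 - score
score -= 15
score = e
score = e[weight]
if e <= e <= 39:
    e += score // weight
score *= record(5)

for offset in weight:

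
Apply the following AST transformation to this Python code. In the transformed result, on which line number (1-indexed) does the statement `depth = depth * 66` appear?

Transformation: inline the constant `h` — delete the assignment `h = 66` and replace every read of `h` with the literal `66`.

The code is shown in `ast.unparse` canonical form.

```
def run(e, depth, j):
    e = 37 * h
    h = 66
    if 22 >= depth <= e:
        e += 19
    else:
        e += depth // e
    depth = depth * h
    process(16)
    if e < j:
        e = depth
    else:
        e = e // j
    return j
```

7

Transformed code:
def run(e, depth, j):
    e = 37 * 66
    if 22 >= depth <= e:
        e += 19
    else:
        e += depth // e
    depth = depth * 66
    process(16)
    if e < j:
        e = depth
    else:
        e = e // j
    return j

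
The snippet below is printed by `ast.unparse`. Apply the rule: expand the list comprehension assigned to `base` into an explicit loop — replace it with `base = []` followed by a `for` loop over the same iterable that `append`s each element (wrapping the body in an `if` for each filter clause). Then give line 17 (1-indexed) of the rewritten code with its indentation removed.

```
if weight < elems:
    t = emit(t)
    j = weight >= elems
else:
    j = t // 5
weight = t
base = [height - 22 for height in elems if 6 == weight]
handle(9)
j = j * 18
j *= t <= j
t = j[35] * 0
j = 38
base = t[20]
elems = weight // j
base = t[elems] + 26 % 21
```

elems = weight // j

Transformed code:
if weight < elems:
    t = emit(t)
    j = weight >= elems
else:
    j = t // 5
weight = t
base = []
for height in elems:
    if 6 == weight:
        base.append(height - 22)
handle(9)
j = j * 18
j *= t <= j
t = j[35] * 0
j = 38
base = t[20]
elems = weight // j
base = t[elems] + 26 % 21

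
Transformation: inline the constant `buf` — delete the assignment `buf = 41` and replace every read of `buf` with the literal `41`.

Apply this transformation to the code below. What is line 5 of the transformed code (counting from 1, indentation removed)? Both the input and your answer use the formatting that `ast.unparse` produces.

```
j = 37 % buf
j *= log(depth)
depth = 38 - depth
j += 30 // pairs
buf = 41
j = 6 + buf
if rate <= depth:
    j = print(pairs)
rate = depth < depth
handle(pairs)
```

Transformed code:
j = 37 % 41
j *= log(depth)
depth = 38 - depth
j += 30 // pairs
j = 6 + 41
if rate <= depth:
    j = print(pairs)
rate = depth < depth
handle(pairs)

j = 6 + 41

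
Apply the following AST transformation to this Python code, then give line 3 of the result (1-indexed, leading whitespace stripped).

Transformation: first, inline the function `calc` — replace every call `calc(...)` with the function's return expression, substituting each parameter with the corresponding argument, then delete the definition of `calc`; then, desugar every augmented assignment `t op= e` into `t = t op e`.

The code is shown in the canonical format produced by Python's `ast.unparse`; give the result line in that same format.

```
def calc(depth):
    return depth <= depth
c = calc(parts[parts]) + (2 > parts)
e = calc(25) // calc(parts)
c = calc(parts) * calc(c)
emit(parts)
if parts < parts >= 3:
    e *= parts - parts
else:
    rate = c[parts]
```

c = (parts <= parts) * (c <= c)

Transformed code:
c = (parts[parts] <= parts[parts]) + (2 > parts)
e = (25 <= 25) // (parts <= parts)
c = (parts <= parts) * (c <= c)
emit(parts)
if parts < parts >= 3:
    e = e * (parts - parts)
else:
    rate = c[parts]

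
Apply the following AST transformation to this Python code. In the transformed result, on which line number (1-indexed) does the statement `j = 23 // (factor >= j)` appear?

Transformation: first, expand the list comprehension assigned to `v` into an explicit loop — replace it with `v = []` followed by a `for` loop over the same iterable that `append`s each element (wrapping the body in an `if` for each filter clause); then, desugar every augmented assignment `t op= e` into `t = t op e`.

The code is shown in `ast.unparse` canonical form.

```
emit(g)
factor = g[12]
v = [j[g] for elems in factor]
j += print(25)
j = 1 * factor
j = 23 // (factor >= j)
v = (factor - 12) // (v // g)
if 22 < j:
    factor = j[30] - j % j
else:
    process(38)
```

Transformed code:
emit(g)
factor = g[12]
v = []
for elems in factor:
    v.append(j[g])
j = j + print(25)
j = 1 * factor
j = 23 // (factor >= j)
v = (factor - 12) // (v // g)
if 22 < j:
    factor = j[30] - j % j
else:
    process(38)

8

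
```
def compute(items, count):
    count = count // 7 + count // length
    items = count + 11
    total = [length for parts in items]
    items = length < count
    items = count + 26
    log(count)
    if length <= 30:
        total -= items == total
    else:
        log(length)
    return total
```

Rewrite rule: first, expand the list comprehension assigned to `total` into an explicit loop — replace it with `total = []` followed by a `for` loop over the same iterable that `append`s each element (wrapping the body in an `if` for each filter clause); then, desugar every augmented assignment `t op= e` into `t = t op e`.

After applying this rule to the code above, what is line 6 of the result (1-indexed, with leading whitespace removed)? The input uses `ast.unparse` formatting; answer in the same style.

Transformed code:
def compute(items, count):
    count = count // 7 + count // length
    items = count + 11
    total = []
    for parts in items:
        total.append(length)
    items = length < count
    items = count + 26
    log(count)
    if length <= 30:
        total = total - (items == total)
    else:
        log(length)
    return total

total.append(length)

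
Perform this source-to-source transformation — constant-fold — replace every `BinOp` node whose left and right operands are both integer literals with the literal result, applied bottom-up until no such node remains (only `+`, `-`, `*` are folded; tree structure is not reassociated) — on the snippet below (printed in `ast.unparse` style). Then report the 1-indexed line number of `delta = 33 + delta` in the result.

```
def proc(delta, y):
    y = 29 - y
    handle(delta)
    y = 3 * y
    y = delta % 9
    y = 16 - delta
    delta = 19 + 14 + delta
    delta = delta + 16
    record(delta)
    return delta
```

7

Transformed code:
def proc(delta, y):
    y = 29 - y
    handle(delta)
    y = 3 * y
    y = delta % 9
    y = 16 - delta
    delta = 33 + delta
    delta = delta + 16
    record(delta)
    return delta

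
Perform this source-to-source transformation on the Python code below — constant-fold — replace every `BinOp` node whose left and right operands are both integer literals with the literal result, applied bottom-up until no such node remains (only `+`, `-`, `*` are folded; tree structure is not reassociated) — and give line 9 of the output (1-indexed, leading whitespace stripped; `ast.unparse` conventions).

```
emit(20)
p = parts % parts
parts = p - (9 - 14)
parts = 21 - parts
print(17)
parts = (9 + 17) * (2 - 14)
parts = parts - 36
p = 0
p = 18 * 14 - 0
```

p = 252

Transformed code:
emit(20)
p = parts % parts
parts = p - -5
parts = 21 - parts
print(17)
parts = -312
parts = parts - 36
p = 0
p = 252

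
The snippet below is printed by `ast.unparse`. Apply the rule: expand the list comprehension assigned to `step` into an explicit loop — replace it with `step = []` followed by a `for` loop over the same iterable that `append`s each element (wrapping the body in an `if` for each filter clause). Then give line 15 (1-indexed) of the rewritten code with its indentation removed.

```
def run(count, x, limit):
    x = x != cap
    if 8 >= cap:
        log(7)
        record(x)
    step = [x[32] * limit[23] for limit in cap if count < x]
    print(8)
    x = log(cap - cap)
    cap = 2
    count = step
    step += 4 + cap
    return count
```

return count

Transformed code:
def run(count, x, limit):
    x = x != cap
    if 8 >= cap:
        log(7)
        record(x)
    step = []
    for limit in cap:
        if count < x:
            step.append(x[32] * limit[23])
    print(8)
    x = log(cap - cap)
    cap = 2
    count = step
    step += 4 + cap
    return count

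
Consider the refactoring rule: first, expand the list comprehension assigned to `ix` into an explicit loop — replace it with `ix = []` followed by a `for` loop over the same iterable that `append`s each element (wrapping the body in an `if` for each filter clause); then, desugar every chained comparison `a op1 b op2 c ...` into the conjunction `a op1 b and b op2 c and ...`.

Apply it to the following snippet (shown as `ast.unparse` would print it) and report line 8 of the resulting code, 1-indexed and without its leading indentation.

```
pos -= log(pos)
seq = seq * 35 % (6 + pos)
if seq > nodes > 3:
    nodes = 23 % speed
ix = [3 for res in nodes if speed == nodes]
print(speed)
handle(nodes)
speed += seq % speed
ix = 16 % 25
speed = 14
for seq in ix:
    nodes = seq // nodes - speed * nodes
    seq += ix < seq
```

Transformed code:
pos -= log(pos)
seq = seq * 35 % (6 + pos)
if seq > nodes and nodes > 3:
    nodes = 23 % speed
ix = []
for res in nodes:
    if speed == nodes:
        ix.append(3)
print(speed)
handle(nodes)
speed += seq % speed
ix = 16 % 25
speed = 14
for seq in ix:
    nodes = seq // nodes - speed * nodes
    seq += ix < seq

ix.append(3)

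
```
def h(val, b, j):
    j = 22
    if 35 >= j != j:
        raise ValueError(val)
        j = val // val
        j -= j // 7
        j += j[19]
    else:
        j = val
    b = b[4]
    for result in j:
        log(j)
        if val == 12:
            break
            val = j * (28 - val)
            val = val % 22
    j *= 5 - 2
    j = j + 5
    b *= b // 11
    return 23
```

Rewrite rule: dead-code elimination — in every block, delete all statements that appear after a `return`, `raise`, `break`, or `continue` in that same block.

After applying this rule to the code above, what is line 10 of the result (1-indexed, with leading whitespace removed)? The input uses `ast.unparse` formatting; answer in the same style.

Transformed code:
def h(val, b, j):
    j = 22
    if 35 >= j != j:
        raise ValueError(val)
    else:
        j = val
    b = b[4]
    for result in j:
        log(j)
        if val == 12:
            break
    j *= 5 - 2
    j = j + 5
    b *= b // 11
    return 23

if val == 12: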